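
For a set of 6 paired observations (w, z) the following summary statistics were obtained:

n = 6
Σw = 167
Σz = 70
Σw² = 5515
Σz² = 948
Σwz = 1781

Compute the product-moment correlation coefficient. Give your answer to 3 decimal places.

r = (nΣwz − ΣwΣz) / √[(nΣw² − (Σw)²)(nΣz² − (Σz)²)]
Numerator: 6×1781 − 167×70 = -1004
Denominator: √[(33090 − 27889)(5688 − 4900)] = √[5201 × 788] = 2024.4476
r = -1004 / 2024.4476 ≈ -0.496

-0.496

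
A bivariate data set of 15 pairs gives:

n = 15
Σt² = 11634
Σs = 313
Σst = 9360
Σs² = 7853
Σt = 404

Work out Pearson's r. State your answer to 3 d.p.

r = (nΣst − ΣsΣt) / √[(nΣs² − (Σs)²)(nΣt² − (Σt)²)]
Numerator: 15×9360 − 313×404 = 13948
Denominator: √[(117795 − 97969)(174510 − 163216)] = √[19826 × 11294] = 14963.7844
r = 13948 / 14963.7844 ≈ 0.932

0.932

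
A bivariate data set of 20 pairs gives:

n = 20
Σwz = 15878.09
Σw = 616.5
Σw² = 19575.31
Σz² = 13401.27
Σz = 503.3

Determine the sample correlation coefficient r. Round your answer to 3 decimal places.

r = (nΣwz − ΣwΣz) / √[(nΣw² − (Σw)²)(nΣz² − (Σz)²)]
Numerator: 20×15878.09 − 616.5×503.3 = 7277.35
Denominator: √[(391506.2 − 380072.25)(268025.4 − 253310.89)] = √[11433.95 × 14714.51] = 12970.9279
r = 7277.35 / 12970.9279 ≈ 0.561

0.561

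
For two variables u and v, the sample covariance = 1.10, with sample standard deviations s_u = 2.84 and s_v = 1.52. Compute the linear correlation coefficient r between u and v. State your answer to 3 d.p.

0.255

r = Cov(u,v) / (s_u · s_v) = 1.10 / (2.84 × 1.52)
  = 1.10 / 4.3168 ≈ 0.255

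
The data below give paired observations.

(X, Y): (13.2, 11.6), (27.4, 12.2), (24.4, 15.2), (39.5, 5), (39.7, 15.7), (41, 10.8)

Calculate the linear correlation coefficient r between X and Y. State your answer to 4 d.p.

n = 6, ΣX = 185.2, ΣY = 70.5, ΣX² = 6337.7, ΣY² = 902.57, ΣXY = 2121.87
nΣXY − ΣXΣY = 12731.22 − 13056.6 = -325.38
nΣX² − (ΣX)² = 38026.2 − 34299.04 = 3727.16; nΣY² − (ΣY)² = 5415.42 − 4970.25 = 445.17
r = -325.38 / √(3727.16 × 445.17) = -325.38 / 1288.1071 ≈ -0.2526

-0.2526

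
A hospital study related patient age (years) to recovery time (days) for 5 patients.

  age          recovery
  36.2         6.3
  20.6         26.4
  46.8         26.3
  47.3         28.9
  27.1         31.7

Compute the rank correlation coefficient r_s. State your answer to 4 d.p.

-0.1000

Rank age: 3, 1, 4, 5, 2
Rank recovery: 1, 3, 2, 4, 5
d = rank(age) − rank(recovery): 2, -2, 2, 1, -3; Σd² = 22
ρ = 1 − 6Σd² / [n(n²−1)] = 1 − 6×22 / (5×24) = 1 − 132/120 ≈ -0.1000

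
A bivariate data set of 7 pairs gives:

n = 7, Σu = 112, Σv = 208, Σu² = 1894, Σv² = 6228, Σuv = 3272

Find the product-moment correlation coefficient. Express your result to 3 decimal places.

r = (nΣuv − ΣuΣv) / √[(nΣu² − (Σu)²)(nΣv² − (Σv)²)]
Numerator: 7×3272 − 112×208 = -392
Denominator: √[(13258 − 12544)(43596 − 43264)] = √[714 × 332] = 486.8758
r = -392 / 486.8758 ≈ -0.805

-0.805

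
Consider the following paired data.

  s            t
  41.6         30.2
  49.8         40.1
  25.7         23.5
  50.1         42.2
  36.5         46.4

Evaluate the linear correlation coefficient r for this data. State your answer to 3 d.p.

0.613

n = 5, Σs = 203.7, Σt = 182.4, Σs² = 8713.35, Σt² = 7006.1, Σst = 7665.07
nΣst − ΣsΣt = 38325.35 − 37154.88 = 1170.47
nΣs² − (Σs)² = 43566.75 − 41493.69 = 2073.06; nΣt² − (Σt)² = 35030.5 − 33269.76 = 1760.74
r = 1170.47 / √(2073.06 × 1760.74) = 1170.47 / 1910.5286 ≈ 0.613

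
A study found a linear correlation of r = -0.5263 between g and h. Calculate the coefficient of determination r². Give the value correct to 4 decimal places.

0.2770

r² = (-0.5263)² = 0.2770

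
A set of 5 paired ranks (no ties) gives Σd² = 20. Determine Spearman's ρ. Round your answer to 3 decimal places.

ρ = 1 − 6Σd² / [n(n²−1)] = 1 − 6×20 / (5×24)
  = 1 − 120/120 = 1 − 1.0000 ≈ 0.000

0.000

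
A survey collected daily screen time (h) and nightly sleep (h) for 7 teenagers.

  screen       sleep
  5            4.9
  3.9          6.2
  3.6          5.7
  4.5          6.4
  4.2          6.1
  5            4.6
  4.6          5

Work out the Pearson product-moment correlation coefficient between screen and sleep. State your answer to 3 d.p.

-0.671

n = 7, Σx = 30.8, Σy = 38.9, Σx² = 137.22, Σy² = 219.27, Σxy = 169.62
nΣxy − ΣxΣy = 1187.34 − 1198.12 = -10.78
nΣx² − (Σx)² = 960.54 − 948.64 = 11.9; nΣy² − (Σy)² = 1534.89 − 1513.21 = 21.68
r = -10.78 / √(11.9 × 21.68) = -10.78 / 16.0621 ≈ -0.671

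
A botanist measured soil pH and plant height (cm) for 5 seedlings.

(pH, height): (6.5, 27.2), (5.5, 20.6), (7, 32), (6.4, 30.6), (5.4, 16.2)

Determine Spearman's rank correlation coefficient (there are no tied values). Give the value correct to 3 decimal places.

0.900

Rank pH: 4, 2, 5, 3, 1
Rank height: 3, 2, 5, 4, 1
d = rank(pH) − rank(height): 1, 0, 0, -1, 0; Σd² = 2
ρ = 1 − 6Σd² / [n(n²−1)] = 1 − 6×2 / (5×24) = 1 − 12/120 ≈ 0.900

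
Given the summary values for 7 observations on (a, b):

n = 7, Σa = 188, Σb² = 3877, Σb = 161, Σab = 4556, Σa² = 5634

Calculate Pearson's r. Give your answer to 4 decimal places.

r = (nΣab − ΣaΣb) / √[(nΣa² − (Σa)²)(nΣb² − (Σb)²)]
Numerator: 7×4556 − 188×161 = 1624
Denominator: √[(39438 − 35344)(27139 − 25921)] = √[4094 × 1218] = 2233.0455
r = 1624 / 2233.0455 ≈ 0.7273

0.7273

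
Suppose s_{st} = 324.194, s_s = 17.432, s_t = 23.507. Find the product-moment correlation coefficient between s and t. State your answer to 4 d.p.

0.7912

r = Cov(s,t) / (s_s · s_t) = 324.194 / (17.432 × 23.507)
  = 324.194 / 409.7740 ≈ 0.7912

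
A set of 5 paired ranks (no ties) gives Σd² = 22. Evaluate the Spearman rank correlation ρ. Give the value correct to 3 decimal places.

-0.100

ρ = 1 − 6Σd² / [n(n²−1)] = 1 − 6×22 / (5×24)
  = 1 − 132/120 = 1 − 1.1000 ≈ -0.100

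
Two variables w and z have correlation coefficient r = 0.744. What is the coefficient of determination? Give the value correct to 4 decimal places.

r² = (0.744)² = 0.5535

0.5535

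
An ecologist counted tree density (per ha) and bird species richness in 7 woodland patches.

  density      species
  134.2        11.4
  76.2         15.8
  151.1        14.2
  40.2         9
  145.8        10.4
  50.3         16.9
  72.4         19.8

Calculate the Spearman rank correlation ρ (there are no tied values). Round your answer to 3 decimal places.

Rank density: 5, 4, 7, 1, 6, 2, 3
Rank species: 3, 5, 4, 1, 2, 6, 7
d = rank(density) − rank(species): 2, -1, 3, 0, 4, -4, -4; Σd² = 62
ρ = 1 − 6Σd² / [n(n²−1)] = 1 − 6×62 / (7×48) = 1 − 372/336 ≈ -0.107

-0.107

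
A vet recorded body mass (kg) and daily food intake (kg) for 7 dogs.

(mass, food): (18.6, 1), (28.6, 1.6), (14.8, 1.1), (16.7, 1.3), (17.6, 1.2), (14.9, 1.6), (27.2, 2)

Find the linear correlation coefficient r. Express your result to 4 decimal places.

0.6583

n = 7, Σx = 138.4, Σy = 9.8, Σx² = 2933.46, Σy² = 14.46, Σxy = 201.71
nΣxy − ΣxΣy = 1411.97 − 1356.32 = 55.65
nΣx² − (Σx)² = 20534.22 − 19154.56 = 1379.66; nΣy² − (Σy)² = 101.22 − 96.04 = 5.18
r = 55.65 / √(1379.66 × 5.18) = 55.65 / 84.5378 ≈ 0.6583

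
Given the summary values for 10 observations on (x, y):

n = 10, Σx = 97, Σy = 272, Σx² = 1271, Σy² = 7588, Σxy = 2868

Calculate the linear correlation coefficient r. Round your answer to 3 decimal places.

0.918

r = (nΣxy − ΣxΣy) / √[(nΣx² − (Σx)²)(nΣy² − (Σy)²)]
Numerator: 10×2868 − 97×272 = 2296
Denominator: √[(12710 − 9409)(75880 − 73984)] = √[3301 × 1896] = 2501.7386
r = 2296 / 2501.7386 ≈ 0.918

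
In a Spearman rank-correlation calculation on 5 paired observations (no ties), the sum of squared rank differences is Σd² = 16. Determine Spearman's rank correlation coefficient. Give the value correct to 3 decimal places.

0.200

ρ = 1 − 6Σd² / [n(n²−1)] = 1 − 6×16 / (5×24)
  = 1 − 96/120 = 1 − 0.8000 ≈ 0.200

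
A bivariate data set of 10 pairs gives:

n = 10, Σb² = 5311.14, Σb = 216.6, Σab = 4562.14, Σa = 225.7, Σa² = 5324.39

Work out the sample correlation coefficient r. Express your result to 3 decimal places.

r = (nΣab − ΣaΣb) / √[(nΣa² − (Σa)²)(nΣb² − (Σb)²)]
Numerator: 10×4562.14 − 225.7×216.6 = -3265.22
Denominator: √[(53243.9 − 50940.49)(53111.4 − 46915.56)] = √[2303.41 × 6195.84] = 3777.7718
r = -3265.22 / 3777.7718 ≈ -0.864

-0.864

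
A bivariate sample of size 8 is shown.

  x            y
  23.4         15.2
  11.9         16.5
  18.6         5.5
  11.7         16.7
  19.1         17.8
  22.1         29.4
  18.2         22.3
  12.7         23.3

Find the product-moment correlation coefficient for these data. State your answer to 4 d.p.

0.0716

n = 8, Σx = 137.7, Σy = 146.7, Σx² = 2517.77, Σy² = 3033.81, Σxy = 2541.21
nΣxy − ΣxΣy = 20329.68 − 20200.59 = 129.09
nΣx² − (Σx)² = 20142.16 − 18961.29 = 1180.87; nΣy² − (Σy)² = 24270.48 − 21520.89 = 2749.59
r = 129.09 / √(1180.87 × 2749.59) = 129.09 / 1801.9180 ≈ 0.0716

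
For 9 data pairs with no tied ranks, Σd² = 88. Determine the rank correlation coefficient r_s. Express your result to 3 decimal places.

0.267

ρ = 1 − 6Σd² / [n(n²−1)] = 1 − 6×88 / (9×80)
  = 1 − 528/720 = 1 − 0.7333 ≈ 0.267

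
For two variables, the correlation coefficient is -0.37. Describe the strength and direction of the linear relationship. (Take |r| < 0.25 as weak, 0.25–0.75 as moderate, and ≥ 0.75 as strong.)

r = -0.37 < 0 so the relationship is negative.
|r| = 0.37, which falls in the moderate range.

moderate negative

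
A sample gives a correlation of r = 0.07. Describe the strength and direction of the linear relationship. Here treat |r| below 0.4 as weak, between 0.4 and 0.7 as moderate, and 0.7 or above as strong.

r = 0.07 > 0 so the relationship is positive.
|r| = 0.07, which falls in the weak range.

weak positive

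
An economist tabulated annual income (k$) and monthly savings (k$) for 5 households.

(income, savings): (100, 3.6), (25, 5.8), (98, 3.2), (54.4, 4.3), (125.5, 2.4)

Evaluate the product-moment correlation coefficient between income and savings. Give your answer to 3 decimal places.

-0.975

n = 5, Σx = 402.9, Σy = 19.3, Σx² = 38938.61, Σy² = 81.09, Σxy = 1353.72
nΣxy − ΣxΣy = 6768.6 − 7775.97 = -1007.37
nΣx² − (Σx)² = 194693.05 − 162328.41 = 32364.64; nΣy² − (Σy)² = 405.45 − 372.49 = 32.96
r = -1007.37 / √(32364.64 × 32.96) = -1007.37 / 1032.8304 ≈ -0.975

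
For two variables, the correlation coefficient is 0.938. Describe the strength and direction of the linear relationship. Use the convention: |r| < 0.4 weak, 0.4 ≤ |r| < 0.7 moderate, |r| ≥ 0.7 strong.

r = 0.938 > 0 so the relationship is positive.
|r| = 0.938, which falls in the strong range.

strong positive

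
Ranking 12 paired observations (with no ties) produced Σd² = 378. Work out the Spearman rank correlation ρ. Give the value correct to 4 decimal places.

-0.3217

ρ = 1 − 6Σd² / [n(n²−1)] = 1 − 6×378 / (12×143)
  = 1 − 2268/1716 = 1 − 1.32168 ≈ -0.3217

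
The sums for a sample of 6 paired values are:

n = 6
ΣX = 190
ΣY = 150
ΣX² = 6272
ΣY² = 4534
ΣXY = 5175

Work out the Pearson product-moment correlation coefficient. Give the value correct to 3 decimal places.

0.950

r = (nΣXY − ΣXΣY) / √[(nΣX² − (ΣX)²)(nΣY² − (ΣY)²)]
Numerator: 6×5175 − 190×150 = 2550
Denominator: √[(37632 − 36100)(27204 − 22500)] = √[1532 × 4704] = 2684.4977
r = 2550 / 2684.4977 ≈ 0.950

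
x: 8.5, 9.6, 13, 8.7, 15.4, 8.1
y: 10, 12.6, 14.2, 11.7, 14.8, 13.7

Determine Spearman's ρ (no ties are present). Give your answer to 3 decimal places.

Rank x: 2, 4, 5, 3, 6, 1
Rank y: 1, 3, 5, 2, 6, 4
d = rank(x) − rank(y): 1, 1, 0, 1, 0, -3; Σd² = 12
ρ = 1 − 6Σd² / [n(n²−1)] = 1 − 6×12 / (6×35) = 1 − 72/210 ≈ 0.657

0.657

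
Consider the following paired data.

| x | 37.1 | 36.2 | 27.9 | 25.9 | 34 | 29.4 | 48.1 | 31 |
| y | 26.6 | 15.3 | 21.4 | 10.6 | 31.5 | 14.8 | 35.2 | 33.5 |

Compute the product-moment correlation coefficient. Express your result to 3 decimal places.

n = 8, Σx = 269.6, Σy = 188.9, Σx² = 9431.04, Σy² = 5084.55, Σxy = 6650.06
nΣxy − ΣxΣy = 53200.48 − 50927.44 = 2273.04
nΣx² − (Σx)² = 75448.32 − 72684.16 = 2764.16; nΣy² − (Σy)² = 40676.4 − 35683.21 = 4993.19
r = 2273.04 / √(2764.16 × 4993.19) = 2273.04 / 3715.1011 ≈ 0.612

0.612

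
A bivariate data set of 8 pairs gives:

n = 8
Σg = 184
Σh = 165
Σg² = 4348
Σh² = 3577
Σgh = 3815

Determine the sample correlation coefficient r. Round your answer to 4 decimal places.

0.1408

r = (nΣgh − ΣgΣh) / √[(nΣg² − (Σg)²)(nΣh² − (Σh)²)]
Numerator: 8×3815 − 184×165 = 160
Denominator: √[(34784 − 33856)(28616 − 27225)] = √[928 × 1391] = 1136.1549
r = 160 / 1136.1549 ≈ 0.1408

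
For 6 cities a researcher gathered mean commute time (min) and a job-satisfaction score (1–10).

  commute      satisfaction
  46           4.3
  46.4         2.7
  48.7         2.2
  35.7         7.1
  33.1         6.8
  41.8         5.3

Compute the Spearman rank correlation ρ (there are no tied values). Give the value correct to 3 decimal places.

-0.943

Rank commute: 4, 5, 6, 2, 1, 3
Rank satisfaction: 3, 2, 1, 6, 5, 4
d = rank(commute) − rank(satisfaction): 1, 3, 5, -4, -4, -1; Σd² = 68
ρ = 1 − 6Σd² / [n(n²−1)] = 1 − 6×68 / (6×35) = 1 − 408/210 ≈ -0.943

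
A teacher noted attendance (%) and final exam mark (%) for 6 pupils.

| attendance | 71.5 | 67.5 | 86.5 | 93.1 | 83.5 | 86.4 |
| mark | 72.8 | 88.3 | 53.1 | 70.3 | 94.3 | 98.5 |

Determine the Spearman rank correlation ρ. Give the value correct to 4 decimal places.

Rank attendance: 2, 1, 5, 6, 3, 4
Rank mark: 3, 4, 1, 2, 5, 6
d = rank(attendance) − rank(mark): -1, -3, 4, 4, -2, -2; Σd² = 50
ρ = 1 − 6Σd² / [n(n²−1)] = 1 − 6×50 / (6×35) = 1 − 300/210 ≈ -0.4286

-0.4286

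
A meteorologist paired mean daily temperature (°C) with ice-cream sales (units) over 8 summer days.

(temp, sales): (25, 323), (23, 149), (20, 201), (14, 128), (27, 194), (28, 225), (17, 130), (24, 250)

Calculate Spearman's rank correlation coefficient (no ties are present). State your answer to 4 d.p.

0.6905

Rank temp: 6, 4, 3, 1, 7, 8, 2, 5
Rank sales: 8, 3, 5, 1, 4, 6, 2, 7
d = rank(temp) − rank(sales): -2, 1, -2, 0, 3, 2, 0, -2; Σd² = 26
ρ = 1 − 6Σd² / [n(n²−1)] = 1 − 6×26 / (8×63) = 1 − 156/504 ≈ 0.6905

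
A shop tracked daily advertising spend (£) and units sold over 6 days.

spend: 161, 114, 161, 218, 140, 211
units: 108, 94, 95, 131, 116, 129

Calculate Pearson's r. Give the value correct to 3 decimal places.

0.828

n = 6, Σx = 1005, Σy = 673, Σx² = 176483, Σy² = 76783, Σxy = 115416
nΣxy − ΣxΣy = 692496 − 676365 = 16131
nΣx² − (Σx)² = 1058898 − 1010025 = 48873; nΣy² − (Σy)² = 460698 − 452929 = 7769
r = 16131 / √(48873 × 7769) = 16131 / 19485.7470 ≈ 0.828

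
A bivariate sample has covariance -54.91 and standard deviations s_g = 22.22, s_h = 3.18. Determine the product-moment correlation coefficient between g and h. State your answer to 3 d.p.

-0.777

r = Cov(g,h) / (s_g · s_h) = -54.91 / (22.22 × 3.18)
  = -54.91 / 70.6596 ≈ -0.777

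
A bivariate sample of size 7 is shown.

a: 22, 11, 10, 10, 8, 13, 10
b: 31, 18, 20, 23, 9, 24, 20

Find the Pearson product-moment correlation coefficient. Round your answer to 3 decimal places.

0.826

n = 7, Σa = 84, Σb = 145, Σa² = 1138, Σb² = 3271, Σab = 1894
nΣab − ΣaΣb = 13258 − 12180 = 1078
nΣa² − (Σa)² = 7966 − 7056 = 910; nΣb² − (Σb)² = 22897 − 21025 = 1872
r = 1078 / √(910 × 1872) = 1078 / 1305.1896 ≈ 0.826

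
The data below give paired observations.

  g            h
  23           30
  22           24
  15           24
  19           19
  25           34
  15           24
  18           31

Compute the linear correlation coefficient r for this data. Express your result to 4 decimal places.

n = 7, Σg = 137, Σh = 186, Σg² = 2773, Σh² = 5106, Σgh = 3707
nΣgh − ΣgΣh = 25949 − 25482 = 467
nΣg² − (Σg)² = 19411 − 18769 = 642; nΣh² − (Σh)² = 35742 − 34596 = 1146
r = 467 / √(642 × 1146) = 467 / 857.7482 ≈ 0.5444

0.5444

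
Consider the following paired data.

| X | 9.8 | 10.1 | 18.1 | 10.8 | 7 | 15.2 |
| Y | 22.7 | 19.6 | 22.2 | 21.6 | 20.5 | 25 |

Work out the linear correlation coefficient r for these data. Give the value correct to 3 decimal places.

0.571

n = 6, ΣX = 71, ΣY = 131.6, ΣX² = 922.34, ΣY² = 2904.1, ΣXY = 1579.02
nΣXY − ΣXΣY = 9474.12 − 9343.6 = 130.52
nΣX² − (ΣX)² = 5534.04 − 5041 = 493.04; nΣY² − (ΣY)² = 17424.6 − 17318.56 = 106.04
r = 130.52 / √(493.04 × 106.04) = 130.52 / 228.6525 ≈ 0.571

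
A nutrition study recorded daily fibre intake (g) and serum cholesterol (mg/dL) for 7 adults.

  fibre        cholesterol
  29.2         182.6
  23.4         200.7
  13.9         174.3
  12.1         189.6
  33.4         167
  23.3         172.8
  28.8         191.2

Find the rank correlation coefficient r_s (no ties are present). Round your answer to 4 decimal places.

-0.2143

Rank fibre: 6, 4, 2, 1, 7, 3, 5
Rank cholesterol: 4, 7, 3, 5, 1, 2, 6
d = rank(fibre) − rank(cholesterol): 2, -3, -1, -4, 6, 1, -1; Σd² = 68
ρ = 1 − 6Σd² / [n(n²−1)] = 1 − 6×68 / (7×48) = 1 − 408/336 ≈ -0.2143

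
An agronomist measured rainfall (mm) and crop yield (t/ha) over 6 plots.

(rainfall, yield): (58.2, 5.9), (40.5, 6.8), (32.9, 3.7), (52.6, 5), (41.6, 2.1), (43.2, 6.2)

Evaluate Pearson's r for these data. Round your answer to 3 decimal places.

n = 6, Σx = 269, Σy = 29.7, Σx² = 12473.46, Σy² = 162.59, Σxy = 1358.71
nΣxy − ΣxΣy = 8152.26 − 7989.3 = 162.96
nΣx² − (Σx)² = 74840.76 − 72361 = 2479.76; nΣy² − (Σy)² = 975.54 − 882.09 = 93.45
r = 162.96 / √(2479.76 × 93.45) = 162.96 / 481.3871 ≈ 0.339

0.339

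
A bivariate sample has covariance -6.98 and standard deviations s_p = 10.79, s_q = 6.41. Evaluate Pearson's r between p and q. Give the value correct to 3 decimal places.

-0.101

r = Cov(p,q) / (s_p · s_q) = -6.98 / (10.79 × 6.41)
  = -6.98 / 69.1639 ≈ -0.101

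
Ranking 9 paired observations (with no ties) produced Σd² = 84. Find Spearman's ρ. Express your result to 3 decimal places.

ρ = 1 − 6Σd² / [n(n²−1)] = 1 − 6×84 / (9×80)
  = 1 − 504/720 = 1 − 0.7000 ≈ 0.300

0.300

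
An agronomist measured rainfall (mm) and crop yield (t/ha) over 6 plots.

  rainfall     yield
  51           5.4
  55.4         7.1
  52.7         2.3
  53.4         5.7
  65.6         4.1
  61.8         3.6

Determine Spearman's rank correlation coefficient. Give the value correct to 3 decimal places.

Rank rainfall: 1, 4, 2, 3, 6, 5
Rank yield: 4, 6, 1, 5, 3, 2
d = rank(rainfall) − rank(yield): -3, -2, 1, -2, 3, 3; Σd² = 36
ρ = 1 − 6Σd² / [n(n²−1)] = 1 − 6×36 / (6×35) = 1 − 216/210 ≈ -0.029

-0.029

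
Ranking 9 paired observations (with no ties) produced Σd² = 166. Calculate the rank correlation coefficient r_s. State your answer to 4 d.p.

ρ = 1 − 6Σd² / [n(n²−1)] = 1 − 6×166 / (9×80)
  = 1 − 996/720 = 1 − 1.38333 ≈ -0.3833

-0.3833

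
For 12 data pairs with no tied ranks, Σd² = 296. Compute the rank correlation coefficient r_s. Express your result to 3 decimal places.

-0.035

ρ = 1 − 6Σd² / [n(n²−1)] = 1 − 6×296 / (12×143)
  = 1 − 1776/1716 = 1 − 1.0350 ≈ -0.035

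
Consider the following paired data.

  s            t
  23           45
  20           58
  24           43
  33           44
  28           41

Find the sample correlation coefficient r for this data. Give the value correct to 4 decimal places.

n = 5, Σs = 128, Σt = 231, Σs² = 3378, Σt² = 10855, Σst = 5827
nΣst − ΣsΣt = 29135 − 29568 = -433
nΣs² − (Σs)² = 16890 − 16384 = 506; nΣt² − (Σt)² = 54275 − 53361 = 914
r = -433 / √(506 × 914) = -433 / 680.0618 ≈ -0.6367

-0.6367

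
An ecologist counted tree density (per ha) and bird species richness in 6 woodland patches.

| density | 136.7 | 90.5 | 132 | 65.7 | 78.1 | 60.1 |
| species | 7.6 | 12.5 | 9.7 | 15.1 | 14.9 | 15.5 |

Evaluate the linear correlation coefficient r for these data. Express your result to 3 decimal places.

n = 6, Σx = 563.1, Σy = 75.3, Σx² = 58329.25, Σy² = 998.37, Σxy = 6537.88
nΣxy − ΣxΣy = 39227.28 − 42401.43 = -3174.15
nΣx² − (Σx)² = 349975.5 − 317081.61 = 32893.89; nΣy² − (Σy)² = 5990.22 − 5670.09 = 320.13
r = -3174.15 / √(32893.89 × 320.13) = -3174.15 / 3245.0456 ≈ -0.978

-0.978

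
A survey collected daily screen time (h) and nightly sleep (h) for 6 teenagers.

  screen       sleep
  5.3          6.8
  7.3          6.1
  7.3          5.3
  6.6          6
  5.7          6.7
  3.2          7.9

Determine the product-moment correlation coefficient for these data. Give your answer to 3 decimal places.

-0.955

n = 6, Σx = 35.4, Σy = 38.8, Σx² = 220.96, Σy² = 254.84, Σxy = 222.33
nΣxy − ΣxΣy = 1333.98 − 1373.52 = -39.54
nΣx² − (Σx)² = 1325.76 − 1253.16 = 72.6; nΣy² − (Σy)² = 1529.04 − 1505.44 = 23.6
r = -39.54 / √(72.6 × 23.6) = -39.54 / 41.3928 ≈ -0.955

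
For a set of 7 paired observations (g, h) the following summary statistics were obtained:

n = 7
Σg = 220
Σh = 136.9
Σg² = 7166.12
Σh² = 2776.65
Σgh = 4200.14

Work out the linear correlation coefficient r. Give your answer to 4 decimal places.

-0.6478

r = (nΣgh − ΣgΣh) / √[(nΣg² − (Σg)²)(nΣh² − (Σh)²)]
Numerator: 7×4200.14 − 220×136.9 = -717.02
Denominator: √[(50162.84 − 48400)(19436.55 − 18741.61)] = √[1762.84 × 694.94] = 1106.8279
r = -717.02 / 1106.8279 ≈ -0.6478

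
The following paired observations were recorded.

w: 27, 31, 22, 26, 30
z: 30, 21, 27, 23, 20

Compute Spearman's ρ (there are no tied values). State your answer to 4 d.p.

Rank w: 3, 5, 1, 2, 4
Rank z: 5, 2, 4, 3, 1
d = rank(w) − rank(z): -2, 3, -3, -1, 3; Σd² = 32
ρ = 1 − 6Σd² / [n(n²−1)] = 1 − 6×32 / (5×24) = 1 − 192/120 ≈ -0.6000

-0.6000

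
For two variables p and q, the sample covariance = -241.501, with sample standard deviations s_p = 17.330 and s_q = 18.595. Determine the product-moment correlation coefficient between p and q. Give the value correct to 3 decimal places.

-0.749

r = Cov(p,q) / (s_p · s_q) = -241.501 / (17.330 × 18.595)
  = -241.501 / 322.2513 ≈ -0.749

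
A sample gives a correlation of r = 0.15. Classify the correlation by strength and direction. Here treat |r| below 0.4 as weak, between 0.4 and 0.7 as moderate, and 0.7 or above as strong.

r = 0.15 > 0 so the relationship is positive.
|r| = 0.15, which falls in the weak range.

weak positive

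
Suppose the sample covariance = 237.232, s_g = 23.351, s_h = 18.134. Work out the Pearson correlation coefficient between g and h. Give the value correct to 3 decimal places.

0.560

r = Cov(g,h) / (s_g · s_h) = 237.232 / (23.351 × 18.134)
  = 237.232 / 423.4470 ≈ 0.560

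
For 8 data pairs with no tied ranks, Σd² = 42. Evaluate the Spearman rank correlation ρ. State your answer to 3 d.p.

0.500

ρ = 1 − 6Σd² / [n(n²−1)] = 1 − 6×42 / (8×63)
  = 1 − 252/504 = 1 − 0.5000 ≈ 0.500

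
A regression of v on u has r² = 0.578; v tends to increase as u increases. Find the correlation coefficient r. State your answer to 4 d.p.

|r| = √0.578 = 0.7603
The association is positive, so r = 0.7603.

0.7603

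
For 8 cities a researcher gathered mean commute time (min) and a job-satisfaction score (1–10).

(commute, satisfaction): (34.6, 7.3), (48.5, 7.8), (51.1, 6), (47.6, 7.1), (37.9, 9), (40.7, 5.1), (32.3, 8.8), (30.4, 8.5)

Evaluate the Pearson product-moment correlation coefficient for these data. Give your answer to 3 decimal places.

n = 8, Σx = 323.1, Σy = 59.6, Σx² = 13486.73, Σy² = 457.24, Σxy = 2366.75
nΣxy − ΣxΣy = 18934 − 19256.76 = -322.76
nΣx² − (Σx)² = 107893.84 − 104393.61 = 3500.23; nΣy² − (Σy)² = 3657.92 − 3552.16 = 105.76
r = -322.76 / √(3500.23 × 105.76) = -322.76 / 608.4277 ≈ -0.530

-0.530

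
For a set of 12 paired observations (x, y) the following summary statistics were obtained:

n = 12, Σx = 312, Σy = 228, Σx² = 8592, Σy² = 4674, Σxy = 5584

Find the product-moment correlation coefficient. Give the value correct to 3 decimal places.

r = (nΣxy − ΣxΣy) / √[(nΣx² − (Σx)²)(nΣy² − (Σy)²)]
Numerator: 12×5584 − 312×228 = -4128
Denominator: √[(103104 − 97344)(56088 − 51984)] = √[5760 × 4104] = 4861.9996
r = -4128 / 4861.9996 ≈ -0.849

-0.849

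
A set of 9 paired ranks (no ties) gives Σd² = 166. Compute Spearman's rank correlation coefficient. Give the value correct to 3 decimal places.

-0.383

ρ = 1 − 6Σd² / [n(n²−1)] = 1 − 6×166 / (9×80)
  = 1 − 996/720 = 1 − 1.3833 ≈ -0.383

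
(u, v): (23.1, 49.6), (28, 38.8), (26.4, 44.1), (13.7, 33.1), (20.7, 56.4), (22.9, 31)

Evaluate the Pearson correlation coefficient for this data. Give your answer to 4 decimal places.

n = 6, Σu = 134.8, Σv = 253, Σu² = 3155.16, Σv² = 11147.98, Σuv = 5727.25
nΣuv − ΣuΣv = 34363.5 − 34104.4 = 259.1
nΣu² − (Σu)² = 18930.96 − 18171.04 = 759.92; nΣv² − (Σv)² = 66887.88 − 64009 = 2878.88
r = 259.1 / √(759.92 × 2878.88) = 259.1 / 1479.0938 ≈ 0.1752

0.1752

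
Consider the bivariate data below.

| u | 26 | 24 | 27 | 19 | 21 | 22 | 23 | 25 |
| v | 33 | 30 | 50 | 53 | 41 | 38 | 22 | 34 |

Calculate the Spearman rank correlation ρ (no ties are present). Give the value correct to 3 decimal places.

Rank u: 7, 5, 8, 1, 2, 3, 4, 6
Rank v: 3, 2, 7, 8, 6, 5, 1, 4
d = rank(u) − rank(v): 4, 3, 1, -7, -4, -2, 3, 2; Σd² = 108
ρ = 1 − 6Σd² / [n(n²−1)] = 1 − 6×108 / (8×63) = 1 − 648/504 ≈ -0.286

-0.286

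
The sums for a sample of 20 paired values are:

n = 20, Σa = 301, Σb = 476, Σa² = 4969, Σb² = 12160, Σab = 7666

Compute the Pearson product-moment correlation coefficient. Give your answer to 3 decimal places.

r = (nΣab − ΣaΣb) / √[(nΣa² − (Σa)²)(nΣb² − (Σb)²)]
Numerator: 20×7666 − 301×476 = 10044
Denominator: √[(99380 − 90601)(243200 − 226576)] = √[8779 × 16624] = 12080.6497
r = 10044 / 12080.6497 ≈ 0.831

0.831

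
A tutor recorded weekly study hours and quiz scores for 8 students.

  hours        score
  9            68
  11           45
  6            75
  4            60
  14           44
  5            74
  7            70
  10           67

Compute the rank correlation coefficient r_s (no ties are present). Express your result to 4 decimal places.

Rank hours: 5, 7, 3, 1, 8, 2, 4, 6
Rank score: 5, 2, 8, 3, 1, 7, 6, 4
d = rank(hours) − rank(score): 0, 5, -5, -2, 7, -5, -2, 2; Σd² = 136
ρ = 1 − 6Σd² / [n(n²−1)] = 1 − 6×136 / (8×63) = 1 − 816/504 ≈ -0.6190

-0.6190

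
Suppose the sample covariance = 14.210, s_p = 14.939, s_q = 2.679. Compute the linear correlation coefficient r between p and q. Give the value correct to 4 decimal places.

r = Cov(p,q) / (s_p · s_q) = 14.210 / (14.939 × 2.679)
  = 14.210 / 40.0216 ≈ 0.3551

0.3551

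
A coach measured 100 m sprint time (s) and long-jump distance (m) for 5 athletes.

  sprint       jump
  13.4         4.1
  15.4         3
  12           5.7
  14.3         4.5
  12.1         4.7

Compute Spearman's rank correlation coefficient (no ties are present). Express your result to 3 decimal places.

Rank sprint: 3, 5, 1, 4, 2
Rank jump: 2, 1, 5, 3, 4
d = rank(sprint) − rank(jump): 1, 4, -4, 1, -2; Σd² = 38
ρ = 1 − 6Σd² / [n(n²−1)] = 1 − 6×38 / (5×24) = 1 − 228/120 ≈ -0.900

-0.900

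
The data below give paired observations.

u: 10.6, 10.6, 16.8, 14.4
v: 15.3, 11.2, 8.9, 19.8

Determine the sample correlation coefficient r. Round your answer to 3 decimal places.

n = 4, Σu = 52.4, Σv = 55.2, Σu² = 714.32, Σv² = 830.78, Σuv = 715.54
nΣuv − ΣuΣv = 2862.16 − 2892.48 = -30.32
nΣu² − (Σu)² = 2857.28 − 2745.76 = 111.52; nΣv² − (Σv)² = 3323.12 − 3047.04 = 276.08
r = -30.32 / √(111.52 × 276.08) = -30.32 / 175.4664 ≈ -0.173

-0.173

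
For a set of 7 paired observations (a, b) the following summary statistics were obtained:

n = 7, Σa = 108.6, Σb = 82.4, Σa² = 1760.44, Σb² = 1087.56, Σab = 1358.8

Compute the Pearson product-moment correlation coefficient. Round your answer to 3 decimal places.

r = (nΣab − ΣaΣb) / √[(nΣa² − (Σa)²)(nΣb² − (Σb)²)]
Numerator: 7×1358.8 − 108.6×82.4 = 562.96
Denominator: √[(12323.08 − 11793.96)(7612.92 − 6789.76)] = √[529.12 × 823.16] = 659.9624
r = 562.96 / 659.9624 ≈ 0.853

0.853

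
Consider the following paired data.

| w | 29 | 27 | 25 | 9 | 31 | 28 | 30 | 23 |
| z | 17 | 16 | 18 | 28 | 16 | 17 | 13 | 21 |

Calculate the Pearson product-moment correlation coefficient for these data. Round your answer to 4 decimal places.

-0.9578

n = 8, Σw = 202, Σz = 146, Σw² = 5450, Σz² = 2808, Σwz = 3472
nΣwz − ΣwΣz = 27776 − 29492 = -1716
nΣw² − (Σw)² = 43600 − 40804 = 2796; nΣz² − (Σz)² = 22464 − 21316 = 1148
r = -1716 / √(2796 × 1148) = -1716 / 1791.5937 ≈ -0.9578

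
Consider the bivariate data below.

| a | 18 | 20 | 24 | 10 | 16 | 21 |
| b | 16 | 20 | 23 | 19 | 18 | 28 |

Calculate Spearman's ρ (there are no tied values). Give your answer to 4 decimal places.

Rank a: 3, 4, 6, 1, 2, 5
Rank b: 1, 4, 5, 3, 2, 6
d = rank(a) − rank(b): 2, 0, 1, -2, 0, -1; Σd² = 10
ρ = 1 − 6Σd² / [n(n²−1)] = 1 − 6×10 / (6×35) = 1 − 60/210 ≈ 0.7143

0.7143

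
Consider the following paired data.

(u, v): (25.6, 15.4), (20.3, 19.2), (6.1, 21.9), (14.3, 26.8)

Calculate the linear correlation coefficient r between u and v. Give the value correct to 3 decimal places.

-0.663

n = 4, Σu = 66.3, Σv = 83.3, Σu² = 1309.15, Σv² = 1803.65, Σuv = 1300.83
nΣuv − ΣuΣv = 5203.32 − 5522.79 = -319.47
nΣu² − (Σu)² = 5236.6 − 4395.69 = 840.91; nΣv² − (Σv)² = 7214.6 − 6938.89 = 275.71
r = -319.47 / √(840.91 × 275.71) = -319.47 / 481.5052 ≈ -0.663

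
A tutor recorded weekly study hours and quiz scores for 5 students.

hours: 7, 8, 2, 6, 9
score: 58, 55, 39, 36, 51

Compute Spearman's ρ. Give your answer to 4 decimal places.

0.5000

Rank hours: 3, 4, 1, 2, 5
Rank score: 5, 4, 2, 1, 3
d = rank(hours) − rank(score): -2, 0, -1, 1, 2; Σd² = 10
ρ = 1 − 6Σd² / [n(n²−1)] = 1 − 6×10 / (5×24) = 1 − 60/120 ≈ 0.5000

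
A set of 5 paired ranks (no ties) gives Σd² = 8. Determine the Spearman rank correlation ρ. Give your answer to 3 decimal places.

ρ = 1 − 6Σd² / [n(n²−1)] = 1 − 6×8 / (5×24)
  = 1 − 48/120 = 1 − 0.4000 ≈ 0.600

0.600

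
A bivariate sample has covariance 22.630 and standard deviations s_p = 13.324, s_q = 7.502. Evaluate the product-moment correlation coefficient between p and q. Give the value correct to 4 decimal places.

r = Cov(p,q) / (s_p · s_q) = 22.630 / (13.324 × 7.502)
  = 22.630 / 99.9566 ≈ 0.2264

0.2264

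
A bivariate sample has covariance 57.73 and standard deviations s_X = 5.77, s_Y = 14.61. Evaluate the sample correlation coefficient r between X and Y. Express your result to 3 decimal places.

r = Cov(X,Y) / (s_X · s_Y) = 57.73 / (5.77 × 14.61)
  = 57.73 / 84.2997 ≈ 0.685

0.685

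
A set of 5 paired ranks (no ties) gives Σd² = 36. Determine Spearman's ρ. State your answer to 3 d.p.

ρ = 1 − 6Σd² / [n(n²−1)] = 1 − 6×36 / (5×24)
  = 1 − 216/120 = 1 − 1.8000 ≈ -0.800

-0.800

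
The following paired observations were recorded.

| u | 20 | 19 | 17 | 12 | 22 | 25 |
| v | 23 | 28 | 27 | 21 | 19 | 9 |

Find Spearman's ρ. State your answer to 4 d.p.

Rank u: 4, 3, 2, 1, 5, 6
Rank v: 4, 6, 5, 3, 2, 1
d = rank(u) − rank(v): 0, -3, -3, -2, 3, 5; Σd² = 56
ρ = 1 − 6Σd² / [n(n²−1)] = 1 − 6×56 / (6×35) = 1 − 336/210 ≈ -0.6000

-0.6000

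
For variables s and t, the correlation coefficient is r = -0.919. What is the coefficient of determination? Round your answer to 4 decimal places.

0.8446

r² = (-0.919)² = 0.8446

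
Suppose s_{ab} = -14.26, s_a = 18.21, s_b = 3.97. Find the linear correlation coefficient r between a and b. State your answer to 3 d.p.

r = Cov(a,b) / (s_a · s_b) = -14.26 / (18.21 × 3.97)
  = -14.26 / 72.2937 ≈ -0.197

-0.197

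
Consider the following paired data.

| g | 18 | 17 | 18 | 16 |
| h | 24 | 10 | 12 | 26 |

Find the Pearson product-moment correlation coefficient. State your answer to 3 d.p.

n = 4, Σg = 69, Σh = 72, Σg² = 1193, Σh² = 1496, Σgh = 1234
nΣgh − ΣgΣh = 4936 − 4968 = -32
nΣg² − (Σg)² = 4772 − 4761 = 11; nΣh² − (Σh)² = 5984 − 5184 = 800
r = -32 / √(11 × 800) = -32 / 93.8083 ≈ -0.341

-0.341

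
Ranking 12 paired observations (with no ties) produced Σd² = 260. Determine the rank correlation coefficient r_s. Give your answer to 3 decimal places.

0.091

ρ = 1 − 6Σd² / [n(n²−1)] = 1 − 6×260 / (12×143)
  = 1 − 1560/1716 = 1 − 0.9091 ≈ 0.091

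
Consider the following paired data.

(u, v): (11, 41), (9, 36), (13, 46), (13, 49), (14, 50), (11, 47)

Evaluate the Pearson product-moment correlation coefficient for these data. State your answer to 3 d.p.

0.894

n = 6, Σu = 71, Σv = 269, Σu² = 857, Σv² = 12203, Σuv = 3227
nΣuv − ΣuΣv = 19362 − 19099 = 263
nΣu² − (Σu)² = 5142 − 5041 = 101; nΣv² − (Σv)² = 73218 − 72361 = 857
r = 263 / √(101 × 857) = 263 / 294.2057 ≈ 0.894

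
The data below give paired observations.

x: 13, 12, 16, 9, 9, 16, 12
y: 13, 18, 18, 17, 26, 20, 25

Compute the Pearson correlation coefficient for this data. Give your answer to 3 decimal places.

-0.287

n = 7, Σx = 87, Σy = 137, Σx² = 1131, Σy² = 2807, Σxy = 1680
nΣxy − ΣxΣy = 11760 − 11919 = -159
nΣx² − (Σx)² = 7917 − 7569 = 348; nΣy² − (Σy)² = 19649 − 18769 = 880
r = -159 / √(348 × 880) = -159 / 553.3896 ≈ -0.287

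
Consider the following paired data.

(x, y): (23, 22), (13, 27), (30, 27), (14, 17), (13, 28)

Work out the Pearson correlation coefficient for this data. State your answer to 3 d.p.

n = 5, Σx = 93, Σy = 121, Σx² = 1963, Σy² = 3015, Σxy = 2269
nΣxy − ΣxΣy = 11345 − 11253 = 92
nΣx² − (Σx)² = 9815 − 8649 = 1166; nΣy² − (Σy)² = 15075 − 14641 = 434
r = 92 / √(1166 × 434) = 92 / 711.3677 ≈ 0.129

0.129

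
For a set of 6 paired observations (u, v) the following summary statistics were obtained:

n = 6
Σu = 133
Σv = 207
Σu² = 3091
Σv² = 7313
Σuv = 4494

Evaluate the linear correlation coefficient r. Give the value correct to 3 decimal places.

r = (nΣuv − ΣuΣv) / √[(nΣu² − (Σu)²)(nΣv² − (Σv)²)]
Numerator: 6×4494 − 133×207 = -567
Denominator: √[(18546 − 17689)(43878 − 42849)] = √[857 × 1029] = 939.0703
r = -567 / 939.0703 ≈ -0.604

-0.604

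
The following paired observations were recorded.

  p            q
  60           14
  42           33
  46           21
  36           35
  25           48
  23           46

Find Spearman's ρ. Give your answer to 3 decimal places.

Rank p: 6, 4, 5, 3, 2, 1
Rank q: 1, 3, 2, 4, 6, 5
d = rank(p) − rank(q): 5, 1, 3, -1, -4, -4; Σd² = 68
ρ = 1 − 6Σd² / [n(n²−1)] = 1 − 6×68 / (6×35) = 1 − 408/210 ≈ -0.943

-0.943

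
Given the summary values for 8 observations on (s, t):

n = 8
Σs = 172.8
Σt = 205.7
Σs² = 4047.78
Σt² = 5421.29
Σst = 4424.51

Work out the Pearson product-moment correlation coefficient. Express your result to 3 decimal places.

-0.091

r = (nΣst − ΣsΣt) / √[(nΣs² − (Σs)²)(nΣt² − (Σt)²)]
Numerator: 8×4424.51 − 172.8×205.7 = -148.88
Denominator: √[(32382.24 − 29859.84)(43370.32 − 42312.49)] = √[2522.4 × 1057.83] = 1633.4841
r = -148.88 / 1633.4841 ≈ -0.091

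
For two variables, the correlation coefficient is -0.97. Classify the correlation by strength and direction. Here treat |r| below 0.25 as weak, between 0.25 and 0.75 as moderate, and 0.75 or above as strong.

r = -0.97 < 0 so the relationship is negative.
|r| = 0.97, which falls in the strong range.

strong negative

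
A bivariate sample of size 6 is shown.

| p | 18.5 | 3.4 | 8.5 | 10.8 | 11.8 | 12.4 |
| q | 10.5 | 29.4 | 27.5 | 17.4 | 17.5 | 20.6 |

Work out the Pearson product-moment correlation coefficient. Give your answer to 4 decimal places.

n = 6, Σp = 65.4, Σq = 122.9, Σp² = 835.7, Σq² = 2764.23, Σpq = 1177.82
nΣpq − ΣpΣq = 7066.92 − 8037.66 = -970.74
nΣp² − (Σp)² = 5014.2 − 4277.16 = 737.04; nΣq² − (Σq)² = 16585.38 − 15104.41 = 1480.97
r = -970.74 / √(737.04 × 1480.97) = -970.74 / 1044.7651 ≈ -0.9291

-0.9291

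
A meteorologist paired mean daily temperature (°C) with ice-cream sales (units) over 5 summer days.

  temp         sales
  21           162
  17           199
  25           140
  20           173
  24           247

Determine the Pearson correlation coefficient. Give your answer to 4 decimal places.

-0.0691

n = 5, Σx = 107, Σy = 921, Σx² = 2331, Σy² = 176383, Σxy = 19673
nΣxy − ΣxΣy = 98365 − 98547 = -182
nΣx² − (Σx)² = 11655 − 11449 = 206; nΣy² − (Σy)² = 881915 − 848241 = 33674
r = -182 / √(206 × 33674) = -182 / 2633.7889 ≈ -0.0691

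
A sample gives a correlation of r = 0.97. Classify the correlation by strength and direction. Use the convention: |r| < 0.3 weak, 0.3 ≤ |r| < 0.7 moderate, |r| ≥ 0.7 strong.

strong positive

r = 0.97 > 0 so the relationship is positive.
|r| = 0.97, which falls in the strong range.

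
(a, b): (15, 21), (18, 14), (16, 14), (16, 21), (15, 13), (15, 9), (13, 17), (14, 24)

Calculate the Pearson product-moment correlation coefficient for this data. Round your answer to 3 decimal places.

n = 8, Σa = 122, Σb = 133, Σa² = 1876, Σb² = 2389, Σab = 2014
nΣab − ΣaΣb = 16112 − 16226 = -114
nΣa² − (Σa)² = 15008 − 14884 = 124; nΣb² − (Σb)² = 19112 − 17689 = 1423
r = -114 / √(124 × 1423) = -114 / 420.0619 ≈ -0.271

-0.271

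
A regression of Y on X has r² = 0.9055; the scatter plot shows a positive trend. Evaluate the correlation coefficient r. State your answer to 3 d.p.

0.952

|r| = √0.9055 = 0.952
The association is positive, so r = 0.952.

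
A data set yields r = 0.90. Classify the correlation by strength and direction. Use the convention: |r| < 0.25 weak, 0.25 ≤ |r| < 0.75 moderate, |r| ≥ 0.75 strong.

strong positive

r = 0.90 > 0 so the relationship is positive.
|r| = 0.90, which falls in the strong range.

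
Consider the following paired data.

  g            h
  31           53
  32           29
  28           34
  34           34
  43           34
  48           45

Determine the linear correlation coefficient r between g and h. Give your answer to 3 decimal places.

0.163

n = 6, Σg = 216, Σh = 229, Σg² = 8078, Σh² = 9143, Σgh = 8301
nΣgh − ΣgΣh = 49806 − 49464 = 342
nΣg² − (Σg)² = 48468 − 46656 = 1812; nΣh² − (Σh)² = 54858 − 52441 = 2417
r = 342 / √(1812 × 2417) = 342 / 2092.7503 ≈ 0.163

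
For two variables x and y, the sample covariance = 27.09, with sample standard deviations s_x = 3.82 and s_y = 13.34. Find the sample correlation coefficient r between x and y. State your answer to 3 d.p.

0.532

r = Cov(x,y) / (s_x · s_y) = 27.09 / (3.82 × 13.34)
  = 27.09 / 50.9588 ≈ 0.532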